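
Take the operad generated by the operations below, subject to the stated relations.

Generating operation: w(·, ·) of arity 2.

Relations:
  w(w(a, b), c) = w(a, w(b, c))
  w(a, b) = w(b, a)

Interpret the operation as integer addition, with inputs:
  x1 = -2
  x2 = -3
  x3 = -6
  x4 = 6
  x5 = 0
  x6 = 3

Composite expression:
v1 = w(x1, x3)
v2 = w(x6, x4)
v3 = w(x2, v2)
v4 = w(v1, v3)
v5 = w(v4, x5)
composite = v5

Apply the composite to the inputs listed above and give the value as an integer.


-2

w(x1, x3) = -8
w(x6, x4) = 9
w(x2, w(x6, x4)) = 6
w(w(x1, x3), w(x2, w(x6, x4))) = -2
w(w(w(x1, x3), w(x2, w(x6, x4))), x5) = -2


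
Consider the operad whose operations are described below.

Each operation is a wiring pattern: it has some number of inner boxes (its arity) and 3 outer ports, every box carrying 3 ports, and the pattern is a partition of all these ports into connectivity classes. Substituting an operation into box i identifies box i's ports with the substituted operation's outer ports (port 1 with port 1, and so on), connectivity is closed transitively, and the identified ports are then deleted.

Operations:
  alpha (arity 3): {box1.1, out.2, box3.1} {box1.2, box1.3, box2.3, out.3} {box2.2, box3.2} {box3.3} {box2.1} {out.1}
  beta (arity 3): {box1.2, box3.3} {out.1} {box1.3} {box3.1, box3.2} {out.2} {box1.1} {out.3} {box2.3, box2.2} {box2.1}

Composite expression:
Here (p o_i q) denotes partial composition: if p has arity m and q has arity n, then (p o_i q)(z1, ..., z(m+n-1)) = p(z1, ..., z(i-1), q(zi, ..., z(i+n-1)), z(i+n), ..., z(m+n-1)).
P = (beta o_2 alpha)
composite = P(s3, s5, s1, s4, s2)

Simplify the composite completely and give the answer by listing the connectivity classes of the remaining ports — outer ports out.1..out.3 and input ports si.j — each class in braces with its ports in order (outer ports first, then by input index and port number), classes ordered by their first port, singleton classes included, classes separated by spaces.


{out.1} {out.2} {out.3} {s1.1} {s1.2, s4.2} {s1.3, s4.1, s5.1, s5.2, s5.3} {s2.1, s2.2} {s2.3, s3.2} {s3.1} {s3.3} {s4.3}

Substituting into beta glues patterns; closure does the rest.
stage alpha: inputs (s5, s1, s4), connectivity {out.1} {out.2, s4.1, s5.1} {out.3, s1.3, s5.2, s5.3} {s1.1} {s1.2, s4.2} {s4.3}, out.j its boundary
stage beta: inputs (s3, s5, s1, s4, s2), connectivity {out.1} {out.2} {out.3} {s1.1} {s1.2, s4.2} {s1.3, s4.1, s5.1, s5.2, s5.3} {s2.1, s2.2} {s2.3, s3.2} {s3.1} {s3.3} {s4.3}, out.j its boundary


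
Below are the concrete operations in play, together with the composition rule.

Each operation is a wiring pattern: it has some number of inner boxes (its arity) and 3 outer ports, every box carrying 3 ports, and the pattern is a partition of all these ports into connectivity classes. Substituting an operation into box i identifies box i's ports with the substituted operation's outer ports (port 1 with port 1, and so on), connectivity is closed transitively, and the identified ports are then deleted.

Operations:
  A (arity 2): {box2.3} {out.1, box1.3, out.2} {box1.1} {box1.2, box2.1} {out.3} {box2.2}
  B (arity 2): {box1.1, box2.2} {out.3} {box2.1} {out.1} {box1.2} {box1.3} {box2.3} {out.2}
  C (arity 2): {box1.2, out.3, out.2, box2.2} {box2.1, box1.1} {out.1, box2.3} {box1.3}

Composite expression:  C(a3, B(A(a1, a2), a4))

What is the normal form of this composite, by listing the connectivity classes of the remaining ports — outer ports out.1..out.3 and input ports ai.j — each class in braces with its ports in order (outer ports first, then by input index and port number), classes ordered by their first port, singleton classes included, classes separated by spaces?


{out.1} {out.2, out.3, a3.2} {a1.1} {a1.2, a2.1} {a1.3, a4.2} {a2.2} {a2.3} {a3.1} {a3.3} {a4.1} {a4.3}

Substituting into C glues patterns; closure does the rest.
after A, the pattern on (a1, a2) reads {out.1, out.2, a1.3} {out.3} {a1.1} {a1.2, a2.1} {a2.2} {a2.3} (out.j = its outer ports)
after B, the pattern on (a1, a2, a4) reads {out.1} {out.2} {out.3} {a1.1} {a1.2, a2.1} {a1.3, a4.2} {a2.2} {a2.3} {a4.1} {a4.3} (out.j = its outer ports)
after C, the pattern on (a3, a1, a2, a4) reads {out.1} {out.2, out.3, a3.2} {a1.1} {a1.2, a2.1} {a1.3, a4.2} {a2.2} {a2.3} {a3.1} {a3.3} {a4.1} {a4.3} (out.j = its outer ports)


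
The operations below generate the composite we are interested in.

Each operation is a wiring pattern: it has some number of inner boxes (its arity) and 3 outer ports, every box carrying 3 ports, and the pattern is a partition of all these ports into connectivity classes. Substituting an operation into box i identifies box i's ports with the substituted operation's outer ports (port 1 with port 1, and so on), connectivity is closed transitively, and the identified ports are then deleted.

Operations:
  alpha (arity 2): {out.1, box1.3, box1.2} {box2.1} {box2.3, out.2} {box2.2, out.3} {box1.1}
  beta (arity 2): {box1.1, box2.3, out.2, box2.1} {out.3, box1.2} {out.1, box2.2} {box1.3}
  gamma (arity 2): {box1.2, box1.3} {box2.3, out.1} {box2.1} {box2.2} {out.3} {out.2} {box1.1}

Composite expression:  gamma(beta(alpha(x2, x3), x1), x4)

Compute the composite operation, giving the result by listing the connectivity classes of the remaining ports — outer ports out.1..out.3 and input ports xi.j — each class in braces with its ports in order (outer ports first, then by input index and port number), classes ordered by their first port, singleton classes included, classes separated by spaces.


After gluing at gamma, chains via deleted ports link the x-ports.
through alpha, on inputs (x2, x3): {out.1, x2.2, x2.3} {out.2, x3.3} {out.3, x3.2} {x2.1} {x3.1} (out.j = stage outer ports)
through beta, on inputs (x2, x3, x1): {out.1, x1.2} {out.2, x1.1, x1.3, x2.2, x2.3} {out.3, x3.3} {x2.1} {x3.1} {x3.2} (out.j = stage outer ports)
through gamma, on inputs (x2, x3, x1, x4): {out.1, x4.3} {out.2} {out.3} {x1.1, x1.3, x2.2, x2.3, x3.3} {x1.2} {x2.1} {x3.1} {x3.2} {x4.1} {x4.2} (out.j = stage outer ports)

{out.1, x4.3} {out.2} {out.3} {x1.1, x1.3, x2.2, x2.3, x3.3} {x1.2} {x2.1} {x3.1} {x3.2} {x4.1} {x4.2}


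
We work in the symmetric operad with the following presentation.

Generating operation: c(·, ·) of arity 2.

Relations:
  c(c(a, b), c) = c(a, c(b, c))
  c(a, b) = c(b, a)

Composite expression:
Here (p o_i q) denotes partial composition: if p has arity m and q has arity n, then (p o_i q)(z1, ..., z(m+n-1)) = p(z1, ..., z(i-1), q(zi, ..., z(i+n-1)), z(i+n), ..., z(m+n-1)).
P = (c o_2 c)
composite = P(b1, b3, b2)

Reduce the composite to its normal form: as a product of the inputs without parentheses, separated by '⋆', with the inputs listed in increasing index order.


b1 ⋆ b2 ⋆ b3

Reordering under c is free, so list the b-inputs canonically.
c(b3, b2) linearizes to b3 ⋆ b2
c(b1, c(b3, b2)) linearizes to b1 ⋆ b3 ⋆ b2
the factors in increasing index order: b1 ⋆ b2 ⋆ b3


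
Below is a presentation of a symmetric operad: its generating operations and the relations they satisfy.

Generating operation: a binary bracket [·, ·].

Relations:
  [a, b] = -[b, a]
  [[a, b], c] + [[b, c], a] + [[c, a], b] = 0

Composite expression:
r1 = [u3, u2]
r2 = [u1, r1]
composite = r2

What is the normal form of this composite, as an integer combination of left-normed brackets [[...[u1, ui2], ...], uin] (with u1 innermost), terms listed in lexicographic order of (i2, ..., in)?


-[[u1, u2], u3] + [[u1, u3], u2]

Expand each bracket as ab - ba; the u1-initial words give the coefficients.
Composite bracket: [u1, [u3, u2]]
Each bracket splits as ab - ba, giving 4 signed words (2^2 = 4).
Words beginning with u1 determine it all:
  the word u1u2u3 carries sign -1 and contributes -[[u1, u2], u3]
  the word u1u3u2 carries sign +1 and contributes +[[u1, u3], u2]


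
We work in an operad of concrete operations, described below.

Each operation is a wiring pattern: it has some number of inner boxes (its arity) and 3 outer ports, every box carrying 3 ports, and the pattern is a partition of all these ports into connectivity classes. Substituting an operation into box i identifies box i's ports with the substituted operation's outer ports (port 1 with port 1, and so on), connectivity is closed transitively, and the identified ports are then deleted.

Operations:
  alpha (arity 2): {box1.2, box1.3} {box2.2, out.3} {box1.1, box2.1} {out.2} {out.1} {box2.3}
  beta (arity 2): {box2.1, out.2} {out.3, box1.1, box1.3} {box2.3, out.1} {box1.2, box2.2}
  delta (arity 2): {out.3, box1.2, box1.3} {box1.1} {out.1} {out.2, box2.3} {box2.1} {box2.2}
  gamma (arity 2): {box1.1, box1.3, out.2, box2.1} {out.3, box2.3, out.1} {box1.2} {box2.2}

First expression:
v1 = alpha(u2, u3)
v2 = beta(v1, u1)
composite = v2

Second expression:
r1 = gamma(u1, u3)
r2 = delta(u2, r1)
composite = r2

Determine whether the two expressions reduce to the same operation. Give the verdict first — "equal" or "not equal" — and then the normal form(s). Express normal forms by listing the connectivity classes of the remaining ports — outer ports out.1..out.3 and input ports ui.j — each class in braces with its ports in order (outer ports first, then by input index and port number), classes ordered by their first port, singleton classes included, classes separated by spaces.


not equal; first: {out.1, u1.3} {out.2, u1.1} {out.3, u3.2} {u1.2} {u2.1, u3.1} {u2.2, u2.3} {u3.3}; second: {out.1} {out.2, u3.3} {out.3, u2.2, u2.3} {u1.1, u1.3, u3.1} {u1.2} {u2.1} {u3.2}

The first composite normalizes to {out.1, u1.3} {out.2, u1.1} {out.3, u3.2} {u1.2} {u2.1, u3.1} {u2.2, u2.3} {u3.3}
The second composite normalizes to {out.1} {out.2, u3.3} {out.3, u2.2, u2.3} {u1.1, u1.3, u3.1} {u1.2} {u2.1} {u3.2}
Distinct normal forms: not equal.


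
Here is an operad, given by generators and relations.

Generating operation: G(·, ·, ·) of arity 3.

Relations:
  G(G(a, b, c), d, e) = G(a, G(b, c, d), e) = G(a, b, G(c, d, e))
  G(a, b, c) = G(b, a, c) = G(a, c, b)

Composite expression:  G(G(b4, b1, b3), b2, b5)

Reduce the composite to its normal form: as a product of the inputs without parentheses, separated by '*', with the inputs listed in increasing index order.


b1 * b2 * b3 * b4 * b5

With G associative and commutative, the b-input set is all that matters.
G(b4, b1, b3) reduces to b4 * b1 * b3
G(G(b4, b1, b3), b2, b5) reduces to b4 * b1 * b3 * b2 * b5
the factors in increasing index order: b1 * b2 * b3 * b4 * b5


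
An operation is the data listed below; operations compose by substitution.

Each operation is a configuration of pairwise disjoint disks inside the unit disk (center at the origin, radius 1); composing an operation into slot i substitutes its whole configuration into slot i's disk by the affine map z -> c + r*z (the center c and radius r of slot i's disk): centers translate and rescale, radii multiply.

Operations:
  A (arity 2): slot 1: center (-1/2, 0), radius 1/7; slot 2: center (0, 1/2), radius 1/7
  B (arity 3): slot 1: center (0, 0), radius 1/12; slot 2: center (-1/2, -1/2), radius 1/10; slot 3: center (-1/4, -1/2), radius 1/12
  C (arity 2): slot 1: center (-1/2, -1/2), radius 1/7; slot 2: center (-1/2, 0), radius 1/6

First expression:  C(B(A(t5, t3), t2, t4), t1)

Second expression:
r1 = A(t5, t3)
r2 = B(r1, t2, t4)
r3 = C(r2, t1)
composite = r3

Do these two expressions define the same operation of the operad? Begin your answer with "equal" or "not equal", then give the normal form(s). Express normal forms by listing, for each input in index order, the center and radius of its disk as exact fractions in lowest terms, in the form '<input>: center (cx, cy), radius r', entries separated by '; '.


The first expression reduces to t1: center (-1/2, 0), radius 1/6; t2: center (-4/7, -4/7), radius 1/70; t3: center (-1/2, -83/168), radius 1/588; t4: center (-15/28, -4/7), radius 1/84; t5: center (-85/168, -1/2), radius 1/588
The second expression reduces to t1: center (-1/2, 0), radius 1/6; t2: center (-4/7, -4/7), radius 1/70; t3: center (-1/2, -83/168), radius 1/588; t4: center (-15/28, -4/7), radius 1/84; t5: center (-85/168, -1/2), radius 1/588
Both agree, so they are equal.

equal — both sides give t1: center (-1/2, 0), radius 1/6; t2: center (-4/7, -4/7), radius 1/70; t3: center (-1/2, -83/168), radius 1/588; t4: center (-15/28, -4/7), radius 1/84; t5: center (-85/168, -1/2), radius 1/588


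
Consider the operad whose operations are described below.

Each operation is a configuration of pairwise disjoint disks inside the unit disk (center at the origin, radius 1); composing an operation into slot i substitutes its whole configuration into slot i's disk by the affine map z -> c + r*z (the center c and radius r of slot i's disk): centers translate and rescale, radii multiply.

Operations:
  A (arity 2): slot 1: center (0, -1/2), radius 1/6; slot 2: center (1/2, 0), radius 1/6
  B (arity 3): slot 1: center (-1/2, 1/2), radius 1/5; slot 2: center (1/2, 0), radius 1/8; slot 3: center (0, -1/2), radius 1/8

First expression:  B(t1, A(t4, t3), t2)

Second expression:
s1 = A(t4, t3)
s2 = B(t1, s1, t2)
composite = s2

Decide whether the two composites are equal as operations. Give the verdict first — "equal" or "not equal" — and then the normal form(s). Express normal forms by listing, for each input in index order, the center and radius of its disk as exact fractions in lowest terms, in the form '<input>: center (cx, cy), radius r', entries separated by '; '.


equal; both compose to t1: center (-1/2, 1/2), radius 1/5; t2: center (0, -1/2), radius 1/8; t3: center (9/16, 0), radius 1/48; t4: center (1/2, -1/16), radius 1/48

The first expression reduces to t1: center (-1/2, 1/2), radius 1/5; t2: center (0, -1/2), radius 1/8; t3: center (9/16, 0), radius 1/48; t4: center (1/2, -1/16), radius 1/48
The second expression reduces to t1: center (-1/2, 1/2), radius 1/5; t2: center (0, -1/2), radius 1/8; t3: center (9/16, 0), radius 1/48; t4: center (1/2, -1/16), radius 1/48
The normal forms match — equal.


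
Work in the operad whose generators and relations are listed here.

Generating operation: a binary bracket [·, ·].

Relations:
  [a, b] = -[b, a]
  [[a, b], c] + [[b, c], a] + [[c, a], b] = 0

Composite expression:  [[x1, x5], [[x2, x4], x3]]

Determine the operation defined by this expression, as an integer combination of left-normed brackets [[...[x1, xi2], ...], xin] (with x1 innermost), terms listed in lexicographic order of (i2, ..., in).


Antisymmetry and Jacobi reduce to x1-anchored left-normed brackets.
Composite bracket: [[x1, x5], [[x2, x4], x3]]
The bracket unfolds into 16 signed words via [a, b] = ab - ba (2^4 = 16).
Collect the words opening with x1:
  sign of x1x5x2x4x3 is +1, so it contributes +[[[[x1, x5], x2], x4], x3]
  sign of x1x5x3x2x4 is -1, so it contributes -[[[[x1, x5], x3], x2], x4]
  sign of x1x5x3x4x2 is +1, so it contributes +[[[[x1, x5], x3], x4], x2]
  sign of x1x5x4x2x3 is -1, so it contributes -[[[[x1, x5], x4], x2], x3]

[[[[x1, x5], x2], x4], x3] - [[[[x1, x5], x3], x2], x4] + [[[[x1, x5], x3], x4], x2] - [[[[x1, x5], x4], x2], x3]


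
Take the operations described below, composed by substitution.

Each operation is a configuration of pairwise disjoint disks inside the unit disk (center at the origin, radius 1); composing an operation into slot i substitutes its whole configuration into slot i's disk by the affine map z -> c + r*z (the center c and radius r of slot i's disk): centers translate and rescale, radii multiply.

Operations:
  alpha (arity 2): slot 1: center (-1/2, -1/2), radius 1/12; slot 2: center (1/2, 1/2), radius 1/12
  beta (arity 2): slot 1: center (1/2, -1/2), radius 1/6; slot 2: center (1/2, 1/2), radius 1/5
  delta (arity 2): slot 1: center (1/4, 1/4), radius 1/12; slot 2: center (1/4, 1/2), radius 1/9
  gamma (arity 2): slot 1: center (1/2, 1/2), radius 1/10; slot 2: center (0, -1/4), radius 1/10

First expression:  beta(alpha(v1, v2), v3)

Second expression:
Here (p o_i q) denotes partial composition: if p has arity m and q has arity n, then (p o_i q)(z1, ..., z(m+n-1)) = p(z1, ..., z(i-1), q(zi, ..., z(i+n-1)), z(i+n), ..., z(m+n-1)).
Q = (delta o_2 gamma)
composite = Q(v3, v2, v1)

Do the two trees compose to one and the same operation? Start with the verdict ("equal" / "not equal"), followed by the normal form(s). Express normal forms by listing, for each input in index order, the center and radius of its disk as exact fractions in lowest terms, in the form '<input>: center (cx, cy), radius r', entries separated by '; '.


not equal: they reduce to v1: center (5/12, -7/12), radius 1/72; v2: center (7/12, -5/12), radius 1/72; v3: center (1/2, 1/2), radius 1/5 and v1: center (1/4, 17/36), radius 1/90; v2: center (11/36, 5/9), radius 1/90; v3: center (1/4, 1/4), radius 1/12

In normal form, the first expression is v1: center (5/12, -7/12), radius 1/72; v2: center (7/12, -5/12), radius 1/72; v3: center (1/2, 1/2), radius 1/5
In normal form, the second expression is v1: center (1/4, 17/36), radius 1/90; v2: center (11/36, 5/9), radius 1/90; v3: center (1/4, 1/4), radius 1/12
They disagree, so not equal.


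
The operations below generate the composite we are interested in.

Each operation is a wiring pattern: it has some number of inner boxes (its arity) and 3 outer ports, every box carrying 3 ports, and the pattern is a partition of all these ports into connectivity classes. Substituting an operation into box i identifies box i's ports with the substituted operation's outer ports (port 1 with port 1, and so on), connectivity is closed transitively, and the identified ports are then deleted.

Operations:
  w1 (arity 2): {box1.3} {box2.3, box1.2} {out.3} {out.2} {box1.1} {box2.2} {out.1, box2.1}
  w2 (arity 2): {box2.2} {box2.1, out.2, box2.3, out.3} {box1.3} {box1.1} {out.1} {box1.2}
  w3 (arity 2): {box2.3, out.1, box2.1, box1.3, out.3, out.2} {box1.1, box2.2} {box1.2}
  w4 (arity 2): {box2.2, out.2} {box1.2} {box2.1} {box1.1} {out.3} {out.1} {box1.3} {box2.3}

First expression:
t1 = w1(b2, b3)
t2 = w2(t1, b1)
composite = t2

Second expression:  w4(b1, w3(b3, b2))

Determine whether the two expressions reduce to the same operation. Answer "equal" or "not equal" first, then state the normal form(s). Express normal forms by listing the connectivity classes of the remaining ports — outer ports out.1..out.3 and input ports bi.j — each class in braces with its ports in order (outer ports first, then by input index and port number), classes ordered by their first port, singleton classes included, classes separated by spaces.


not equal; first: {out.1} {out.2, out.3, b1.1, b1.3} {b1.2} {b2.1} {b2.2, b3.3} {b2.3} {b3.1} {b3.2}; second: {out.1} {out.2, b2.1, b2.3, b3.3} {out.3} {b1.1} {b1.2} {b1.3} {b2.2, b3.1} {b3.2}

Normal form of the first expression: {out.1} {out.2, out.3, b1.1, b1.3} {b1.2} {b2.1} {b2.2, b3.3} {b2.3} {b3.1} {b3.2}
Normal form of the second expression: {out.1} {out.2, b2.1, b2.3, b3.3} {out.3} {b1.1} {b1.2} {b1.3} {b2.2, b3.1} {b3.2}
No match — not equal.


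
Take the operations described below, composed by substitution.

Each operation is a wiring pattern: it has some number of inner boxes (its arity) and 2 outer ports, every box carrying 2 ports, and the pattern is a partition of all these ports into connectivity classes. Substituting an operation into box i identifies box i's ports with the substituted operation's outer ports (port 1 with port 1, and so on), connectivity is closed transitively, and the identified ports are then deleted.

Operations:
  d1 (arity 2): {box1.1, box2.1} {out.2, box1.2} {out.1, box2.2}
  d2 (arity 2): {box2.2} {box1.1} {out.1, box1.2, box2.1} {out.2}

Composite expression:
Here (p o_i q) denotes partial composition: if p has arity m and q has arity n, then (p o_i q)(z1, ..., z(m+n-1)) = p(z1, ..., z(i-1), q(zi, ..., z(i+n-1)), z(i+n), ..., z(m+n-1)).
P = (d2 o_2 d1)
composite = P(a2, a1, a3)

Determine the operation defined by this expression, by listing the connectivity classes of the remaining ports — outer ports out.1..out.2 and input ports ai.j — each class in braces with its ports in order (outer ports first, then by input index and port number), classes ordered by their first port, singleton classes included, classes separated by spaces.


{out.1, a2.2, a3.2} {out.2} {a1.1, a3.1} {a1.2} {a2.1}

Reachability decides: close wires over d2-identified ports.
composing d1 on (a1, a3), with out.j its own outer ports: {out.1, a3.2} {out.2, a1.2} {a1.1, a3.1}
composing d2 on (a2, a1, a3), with out.j its own outer ports: {out.1, a2.2, a3.2} {out.2} {a1.1, a3.1} {a1.2} {a2.1}


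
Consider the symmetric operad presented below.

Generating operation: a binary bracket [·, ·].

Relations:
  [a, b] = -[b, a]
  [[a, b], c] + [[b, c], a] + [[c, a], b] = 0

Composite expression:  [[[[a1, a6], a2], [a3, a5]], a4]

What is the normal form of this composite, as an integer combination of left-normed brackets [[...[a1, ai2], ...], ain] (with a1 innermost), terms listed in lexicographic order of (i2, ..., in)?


Expand each bracket as ab - ba; the a1-initial words give the coefficients.
Composite bracket: [[[[a1, a6], a2], [a3, a5]], a4]
Each bracket splits as ab - ba, giving 32 signed words (2^5 = 32).
Only words starting with a1 matter:
  sign of a1a6a2a3a5a4 is +1, so it contributes +[[[[[a1, a6], a2], a3], a5], a4]
  sign of a1a6a2a5a3a4 is -1, so it contributes -[[[[[a1, a6], a2], a5], a3], a4]

[[[[[a1, a6], a2], a3], a5], a4] - [[[[[a1, a6], a2], a5], a3], a4]


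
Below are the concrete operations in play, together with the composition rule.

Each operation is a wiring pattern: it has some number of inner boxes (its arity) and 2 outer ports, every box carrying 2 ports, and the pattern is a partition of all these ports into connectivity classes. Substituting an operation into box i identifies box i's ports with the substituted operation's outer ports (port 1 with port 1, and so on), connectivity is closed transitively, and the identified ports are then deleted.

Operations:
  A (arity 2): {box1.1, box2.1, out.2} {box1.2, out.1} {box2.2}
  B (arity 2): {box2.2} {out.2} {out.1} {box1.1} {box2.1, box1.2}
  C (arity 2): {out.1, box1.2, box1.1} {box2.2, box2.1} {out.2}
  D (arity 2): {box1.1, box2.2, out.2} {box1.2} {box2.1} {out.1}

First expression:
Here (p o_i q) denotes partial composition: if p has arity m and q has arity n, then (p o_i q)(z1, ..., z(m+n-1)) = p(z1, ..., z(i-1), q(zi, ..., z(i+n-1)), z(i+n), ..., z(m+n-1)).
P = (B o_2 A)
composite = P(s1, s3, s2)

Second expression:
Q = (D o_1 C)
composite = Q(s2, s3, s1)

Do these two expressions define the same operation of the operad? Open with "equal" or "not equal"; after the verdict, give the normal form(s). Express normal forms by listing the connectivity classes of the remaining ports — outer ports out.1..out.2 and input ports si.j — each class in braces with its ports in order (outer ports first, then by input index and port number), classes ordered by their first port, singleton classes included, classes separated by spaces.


not equal; the first gives {out.1} {out.2} {s1.1} {s1.2, s3.2} {s2.1, s3.1} {s2.2} and the second {out.1} {out.2, s1.2, s2.1, s2.2} {s1.1} {s3.1, s3.2}

Reducing the first expression gives {out.1} {out.2} {s1.1} {s1.2, s3.2} {s2.1, s3.1} {s2.2}
Reducing the second expression gives {out.1} {out.2, s1.2, s2.1, s2.2} {s1.1} {s3.1, s3.2}
They disagree, so not equal.


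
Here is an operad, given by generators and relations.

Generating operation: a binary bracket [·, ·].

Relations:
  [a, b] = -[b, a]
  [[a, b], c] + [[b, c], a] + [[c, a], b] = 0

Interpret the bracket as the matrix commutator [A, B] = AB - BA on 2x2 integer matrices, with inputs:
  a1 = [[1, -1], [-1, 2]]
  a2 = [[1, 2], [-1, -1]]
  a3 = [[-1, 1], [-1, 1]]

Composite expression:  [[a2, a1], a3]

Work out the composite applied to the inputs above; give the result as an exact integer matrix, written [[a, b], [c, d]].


[[-3, -6], [-12, 3]]


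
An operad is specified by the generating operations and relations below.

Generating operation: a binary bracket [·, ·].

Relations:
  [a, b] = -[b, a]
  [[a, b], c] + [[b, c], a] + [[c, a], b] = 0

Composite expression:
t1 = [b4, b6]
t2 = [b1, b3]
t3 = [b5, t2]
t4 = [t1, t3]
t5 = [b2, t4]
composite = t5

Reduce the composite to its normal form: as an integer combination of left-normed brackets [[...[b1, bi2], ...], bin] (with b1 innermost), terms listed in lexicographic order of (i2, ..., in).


-[[[[[b1, b3], b5], b4], b6], b2] + [[[[[b1, b3], b5], b6], b4], b2]


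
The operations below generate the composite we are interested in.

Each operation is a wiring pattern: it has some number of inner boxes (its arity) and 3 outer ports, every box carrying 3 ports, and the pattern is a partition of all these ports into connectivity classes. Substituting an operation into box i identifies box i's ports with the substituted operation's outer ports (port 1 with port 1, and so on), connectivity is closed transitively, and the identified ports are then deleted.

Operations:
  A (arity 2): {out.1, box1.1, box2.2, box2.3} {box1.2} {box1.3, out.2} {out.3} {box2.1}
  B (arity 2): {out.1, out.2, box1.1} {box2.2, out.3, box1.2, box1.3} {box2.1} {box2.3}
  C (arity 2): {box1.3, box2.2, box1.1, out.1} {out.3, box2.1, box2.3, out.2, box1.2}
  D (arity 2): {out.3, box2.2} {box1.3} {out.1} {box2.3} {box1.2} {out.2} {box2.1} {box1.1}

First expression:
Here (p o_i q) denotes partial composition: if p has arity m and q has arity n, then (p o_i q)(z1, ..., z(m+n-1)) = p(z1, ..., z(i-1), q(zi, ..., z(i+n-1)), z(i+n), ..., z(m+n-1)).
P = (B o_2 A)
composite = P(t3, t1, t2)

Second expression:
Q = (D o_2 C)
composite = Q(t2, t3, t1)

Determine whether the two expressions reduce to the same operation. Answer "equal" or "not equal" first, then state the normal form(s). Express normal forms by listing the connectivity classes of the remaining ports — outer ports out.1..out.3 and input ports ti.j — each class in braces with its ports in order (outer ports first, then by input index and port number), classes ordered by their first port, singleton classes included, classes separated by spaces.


not equal: they reduce to {out.1, out.2, t3.1} {out.3, t1.3, t3.2, t3.3} {t1.1, t2.2, t2.3} {t1.2} {t2.1} and {out.1} {out.2} {out.3, t1.1, t1.3, t3.2} {t1.2, t3.1, t3.3} {t2.1} {t2.2} {t2.3}

The first composite normalizes to {out.1, out.2, t3.1} {out.3, t1.3, t3.2, t3.3} {t1.1, t2.2, t2.3} {t1.2} {t2.1}
The second composite normalizes to {out.1} {out.2} {out.3, t1.1, t1.3, t3.2} {t1.2, t3.1, t3.3} {t2.1} {t2.2} {t2.3}
The normal forms differ: not equal.


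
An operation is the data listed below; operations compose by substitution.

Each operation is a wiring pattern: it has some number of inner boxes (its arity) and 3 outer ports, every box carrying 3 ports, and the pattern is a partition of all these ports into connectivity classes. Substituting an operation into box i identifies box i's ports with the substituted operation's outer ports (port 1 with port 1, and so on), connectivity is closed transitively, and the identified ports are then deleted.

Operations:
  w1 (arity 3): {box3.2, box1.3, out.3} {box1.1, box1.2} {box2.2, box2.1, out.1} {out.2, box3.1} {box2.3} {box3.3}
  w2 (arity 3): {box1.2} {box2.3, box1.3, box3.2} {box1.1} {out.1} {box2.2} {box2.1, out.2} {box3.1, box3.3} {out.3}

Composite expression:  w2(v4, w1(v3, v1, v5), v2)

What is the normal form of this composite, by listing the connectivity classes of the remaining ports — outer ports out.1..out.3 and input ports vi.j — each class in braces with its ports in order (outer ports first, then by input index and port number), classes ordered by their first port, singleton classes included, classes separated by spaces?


Two ports join when wires chain via w2-identified ports.
through w1, on inputs (v3, v1, v5): {out.1, v1.1, v1.2} {out.2, v5.1} {out.3, v3.3, v5.2} {v1.3} {v3.1, v3.2} {v5.3} (out.j = stage outer ports)
through w2, on inputs (v4, v3, v1, v5, v2): {out.1} {out.2, v1.1, v1.2} {out.3} {v1.3} {v2.1, v2.3} {v2.2, v3.3, v4.3, v5.2} {v3.1, v3.2} {v4.1} {v4.2} {v5.1} {v5.3} (out.j = stage outer ports)

{out.1} {out.2, v1.1, v1.2} {out.3} {v1.3} {v2.1, v2.3} {v2.2, v3.3, v4.3, v5.2} {v3.1, v3.2} {v4.1} {v4.2} {v5.1} {v5.3}


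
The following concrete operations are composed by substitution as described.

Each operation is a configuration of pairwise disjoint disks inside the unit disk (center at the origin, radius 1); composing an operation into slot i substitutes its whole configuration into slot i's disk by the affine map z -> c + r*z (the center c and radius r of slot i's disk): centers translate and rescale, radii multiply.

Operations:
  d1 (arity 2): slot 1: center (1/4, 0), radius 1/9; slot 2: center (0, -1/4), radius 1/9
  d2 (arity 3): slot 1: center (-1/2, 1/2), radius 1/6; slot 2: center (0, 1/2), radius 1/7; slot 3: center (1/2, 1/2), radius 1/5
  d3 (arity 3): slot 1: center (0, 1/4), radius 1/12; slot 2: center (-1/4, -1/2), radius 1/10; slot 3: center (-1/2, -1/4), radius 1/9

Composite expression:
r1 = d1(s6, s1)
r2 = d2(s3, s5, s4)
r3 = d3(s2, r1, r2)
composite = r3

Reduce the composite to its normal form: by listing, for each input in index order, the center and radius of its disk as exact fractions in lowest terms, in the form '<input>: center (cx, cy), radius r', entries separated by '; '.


s1: center (-1/4, -21/40), radius 1/90; s2: center (0, 1/4), radius 1/12; s3: center (-5/9, -7/36), radius 1/54; s4: center (-4/9, -7/36), radius 1/45; s5: center (-1/2, -7/36), radius 1/63; s6: center (-9/40, -1/2), radius 1/90

Only the slot chain above each s matters under d3; compose those maps.
s2 passes through 1 substitution, ending at center (0, 1/4), radius 1/12
s6 passes through 2 substitutions, ending at center (-9/40, -1/2), radius 1/90
s1 passes through 2 substitutions, ending at center (-1/4, -21/40), radius 1/90
s3 passes through 2 substitutions, ending at center (-5/9, -7/36), radius 1/54
s5 passes through 2 substitutions, ending at center (-1/2, -7/36), radius 1/63
s4 passes through 2 substitutions, ending at center (-4/9, -7/36), radius 1/45


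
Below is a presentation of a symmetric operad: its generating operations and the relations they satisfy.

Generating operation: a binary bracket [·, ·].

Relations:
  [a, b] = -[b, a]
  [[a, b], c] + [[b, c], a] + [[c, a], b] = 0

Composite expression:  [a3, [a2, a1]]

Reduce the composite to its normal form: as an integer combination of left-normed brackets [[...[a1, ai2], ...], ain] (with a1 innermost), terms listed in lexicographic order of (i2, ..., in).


Left-normed coefficients sit on the a1-initial expansion words.
Composite bracket: [a3, [a2, a1]]
Applying ab - ba throughout gives 4 signed words (2^2 = 4).
Collect the words opening with a1:
  the word a1a2a3 carries sign +1 and contributes +[[a1, a2], a3]

[[a1, a2], a3]


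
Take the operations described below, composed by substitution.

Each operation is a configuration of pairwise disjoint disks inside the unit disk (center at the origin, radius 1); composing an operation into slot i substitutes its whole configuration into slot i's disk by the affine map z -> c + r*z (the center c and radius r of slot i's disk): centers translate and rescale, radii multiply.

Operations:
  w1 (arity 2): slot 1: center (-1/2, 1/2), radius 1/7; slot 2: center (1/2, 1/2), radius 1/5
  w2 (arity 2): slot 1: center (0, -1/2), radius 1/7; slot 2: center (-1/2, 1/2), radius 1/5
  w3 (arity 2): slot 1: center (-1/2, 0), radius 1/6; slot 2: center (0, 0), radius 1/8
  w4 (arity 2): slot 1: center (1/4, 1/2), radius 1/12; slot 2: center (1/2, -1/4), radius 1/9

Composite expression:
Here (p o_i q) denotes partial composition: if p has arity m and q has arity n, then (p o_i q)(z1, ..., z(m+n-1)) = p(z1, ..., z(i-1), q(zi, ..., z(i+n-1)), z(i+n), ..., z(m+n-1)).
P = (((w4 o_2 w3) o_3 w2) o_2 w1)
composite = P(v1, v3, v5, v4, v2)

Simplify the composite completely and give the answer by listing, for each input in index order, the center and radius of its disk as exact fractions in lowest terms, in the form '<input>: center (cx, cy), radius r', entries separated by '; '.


Nesting under w4 composes maps z -> c + r*z down each v-path.
input v1: composing its 1 substitution step yields center (1/4, 1/2), radius 1/12
input v3: composing its 3 substitution steps yields center (47/108, -13/54), radius 1/378
input v5: composing its 3 substitution steps yields center (49/108, -13/54), radius 1/270
input v4: composing its 3 substitution steps yields center (1/2, -37/144), radius 1/504
input v2: composing its 3 substitution steps yields center (71/144, -35/144), radius 1/360

v1: center (1/4, 1/2), radius 1/12; v2: center (71/144, -35/144), radius 1/360; v3: center (47/108, -13/54), radius 1/378; v4: center (1/2, -37/144), radius 1/504; v5: center (49/108, -13/54), radius 1/270


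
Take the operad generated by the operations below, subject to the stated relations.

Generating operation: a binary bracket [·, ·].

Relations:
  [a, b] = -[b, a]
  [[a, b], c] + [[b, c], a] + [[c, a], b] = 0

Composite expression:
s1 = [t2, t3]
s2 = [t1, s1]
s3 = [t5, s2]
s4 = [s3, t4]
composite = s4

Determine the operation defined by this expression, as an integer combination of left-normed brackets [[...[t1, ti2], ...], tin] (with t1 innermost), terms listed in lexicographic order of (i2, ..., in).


-[[[[t1, t2], t3], t5], t4] + [[[[t1, t3], t2], t5], t4]

In the tensor algebra, words opening t1 carry the t1-anchored form.
Composite bracket: [[t5, [t1, [t2, t3]]], t4]
Applying ab - ba throughout gives 16 signed words (2^4 = 16).
The t1-initial words carry the normal form:
  t1t2t3t5t4 (sign -1) contributes -[[[[t1, t2], t3], t5], t4]
  t1t3t2t5t4 (sign +1) contributes +[[[[t1, t3], t2], t5], t4]


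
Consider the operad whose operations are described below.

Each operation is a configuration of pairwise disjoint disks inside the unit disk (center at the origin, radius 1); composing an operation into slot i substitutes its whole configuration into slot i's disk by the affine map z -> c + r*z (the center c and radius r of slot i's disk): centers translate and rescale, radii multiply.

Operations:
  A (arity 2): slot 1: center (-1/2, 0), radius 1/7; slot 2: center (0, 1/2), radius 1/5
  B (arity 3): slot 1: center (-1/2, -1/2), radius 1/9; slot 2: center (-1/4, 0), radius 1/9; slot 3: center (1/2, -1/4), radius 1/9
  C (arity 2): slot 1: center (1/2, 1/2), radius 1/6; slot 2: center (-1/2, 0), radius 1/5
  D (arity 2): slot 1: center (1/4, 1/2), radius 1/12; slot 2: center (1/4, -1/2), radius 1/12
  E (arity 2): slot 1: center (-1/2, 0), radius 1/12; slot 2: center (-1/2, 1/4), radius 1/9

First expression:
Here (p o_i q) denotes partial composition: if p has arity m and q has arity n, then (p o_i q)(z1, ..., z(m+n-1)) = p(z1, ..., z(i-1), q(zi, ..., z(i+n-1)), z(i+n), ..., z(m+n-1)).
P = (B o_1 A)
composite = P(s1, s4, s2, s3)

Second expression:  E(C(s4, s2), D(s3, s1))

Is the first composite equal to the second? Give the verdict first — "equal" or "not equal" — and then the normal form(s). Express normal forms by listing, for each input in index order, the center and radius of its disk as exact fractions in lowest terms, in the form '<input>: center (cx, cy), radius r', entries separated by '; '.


not equal; the first gives s1: center (-5/9, -1/2), radius 1/63; s2: center (-1/4, 0), radius 1/9; s3: center (1/2, -1/4), radius 1/9; s4: center (-1/2, -4/9), radius 1/45 and the second s1: center (-17/36, 7/36), radius 1/108; s2: center (-13/24, 0), radius 1/60; s3: center (-17/36, 11/36), radius 1/108; s4: center (-11/24, 1/24), radius 1/72

In normal form, the first expression is s1: center (-5/9, -1/2), radius 1/63; s2: center (-1/4, 0), radius 1/9; s3: center (1/2, -1/4), radius 1/9; s4: center (-1/2, -4/9), radius 1/45
In normal form, the second expression is s1: center (-17/36, 7/36), radius 1/108; s2: center (-13/24, 0), radius 1/60; s3: center (-17/36, 11/36), radius 1/108; s4: center (-11/24, 1/24), radius 1/72
Distinct normal forms: not equal.


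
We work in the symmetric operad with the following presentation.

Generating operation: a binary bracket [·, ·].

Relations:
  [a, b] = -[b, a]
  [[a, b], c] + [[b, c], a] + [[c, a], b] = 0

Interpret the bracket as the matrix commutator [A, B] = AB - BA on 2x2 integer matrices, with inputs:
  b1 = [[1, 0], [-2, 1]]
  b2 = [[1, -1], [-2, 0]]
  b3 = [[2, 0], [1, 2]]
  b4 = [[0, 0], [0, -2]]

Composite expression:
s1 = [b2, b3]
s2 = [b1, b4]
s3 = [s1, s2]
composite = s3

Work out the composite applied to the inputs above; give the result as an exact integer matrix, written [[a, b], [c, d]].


[[0, 0], [-8, 0]]

[b2, b3] = [[-1, 0], [-1, 1]]
[b1, b4] = [[0, 0], [-4, 0]]
[[b2, b3], [b1, b4]] = [[0, 0], [-8, 0]]


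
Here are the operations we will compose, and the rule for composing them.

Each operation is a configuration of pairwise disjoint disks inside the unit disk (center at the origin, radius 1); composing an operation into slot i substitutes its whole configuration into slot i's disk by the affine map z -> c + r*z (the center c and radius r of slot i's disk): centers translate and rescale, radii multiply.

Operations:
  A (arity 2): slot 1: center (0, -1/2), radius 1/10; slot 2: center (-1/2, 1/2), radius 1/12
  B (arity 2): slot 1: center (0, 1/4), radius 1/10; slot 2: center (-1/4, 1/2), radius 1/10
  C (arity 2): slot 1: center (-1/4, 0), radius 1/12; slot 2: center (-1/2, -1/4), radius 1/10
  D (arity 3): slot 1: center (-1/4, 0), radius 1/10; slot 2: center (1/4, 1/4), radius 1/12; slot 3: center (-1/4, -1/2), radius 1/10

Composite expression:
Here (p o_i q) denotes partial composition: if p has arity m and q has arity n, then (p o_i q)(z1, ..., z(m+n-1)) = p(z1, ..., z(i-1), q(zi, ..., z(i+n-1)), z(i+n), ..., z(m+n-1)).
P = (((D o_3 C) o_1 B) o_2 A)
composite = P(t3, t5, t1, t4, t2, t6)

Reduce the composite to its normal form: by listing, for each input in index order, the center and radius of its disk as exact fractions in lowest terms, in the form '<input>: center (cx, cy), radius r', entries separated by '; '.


t1: center (-7/25, 11/200), radius 1/1200; t2: center (-11/40, -1/2), radius 1/120; t3: center (-1/4, 1/40), radius 1/100; t4: center (1/4, 1/4), radius 1/12; t5: center (-11/40, 9/200), radius 1/1000; t6: center (-3/10, -21/40), radius 1/100


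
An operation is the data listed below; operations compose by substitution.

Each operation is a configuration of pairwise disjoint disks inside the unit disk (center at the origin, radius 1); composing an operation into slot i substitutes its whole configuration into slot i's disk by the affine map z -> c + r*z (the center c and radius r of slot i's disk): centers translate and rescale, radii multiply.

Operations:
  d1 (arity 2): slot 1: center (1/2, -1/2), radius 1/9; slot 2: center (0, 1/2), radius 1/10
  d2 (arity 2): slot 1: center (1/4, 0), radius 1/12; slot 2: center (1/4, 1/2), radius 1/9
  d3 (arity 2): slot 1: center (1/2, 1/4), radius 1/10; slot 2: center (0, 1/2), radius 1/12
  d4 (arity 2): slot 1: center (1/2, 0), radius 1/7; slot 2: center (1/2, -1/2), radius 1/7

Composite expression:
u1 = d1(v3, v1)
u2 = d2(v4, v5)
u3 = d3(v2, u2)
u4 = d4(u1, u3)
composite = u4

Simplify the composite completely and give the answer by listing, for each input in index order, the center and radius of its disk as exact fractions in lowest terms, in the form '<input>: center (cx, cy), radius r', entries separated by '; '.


Below d4, radii multiply path by path; the v-disk centers shift.
input v3: composing its 2 substitution steps yields center (4/7, -1/14), radius 1/63
input v1: composing its 2 substitution steps yields center (1/2, 1/14), radius 1/70
input v2: composing its 2 substitution steps yields center (4/7, -13/28), radius 1/70
input v4: composing its 3 substitution steps yields center (169/336, -3/7), radius 1/1008
input v5: composing its 3 substitution steps yields center (169/336, -71/168), radius 1/756

v1: center (1/2, 1/14), radius 1/70; v2: center (4/7, -13/28), radius 1/70; v3: center (4/7, -1/14), radius 1/63; v4: center (169/336, -3/7), radius 1/1008; v5: center (169/336, -71/168), radius 1/756


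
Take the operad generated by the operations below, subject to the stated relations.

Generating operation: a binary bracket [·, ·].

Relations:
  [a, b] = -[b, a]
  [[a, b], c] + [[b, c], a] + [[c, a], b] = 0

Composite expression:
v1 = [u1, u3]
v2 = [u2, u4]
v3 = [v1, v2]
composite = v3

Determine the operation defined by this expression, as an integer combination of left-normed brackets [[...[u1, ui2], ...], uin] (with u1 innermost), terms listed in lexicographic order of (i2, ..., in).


[[[u1, u3], u2], u4] - [[[u1, u3], u4], u2]

Antisymmetry and Jacobi reduce to u1-anchored left-normed brackets.
Composite bracket: [[u1, u3], [u2, u4]]
Under [a, b] = ab - ba we get 8 signed associative words (2^3 = 8).
Collect the words opening with u1:
  from u1u3u2u4, sign +1: term +[[[u1, u3], u2], u4]
  from u1u3u4u2, sign -1: term -[[[u1, u3], u4], u2]
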